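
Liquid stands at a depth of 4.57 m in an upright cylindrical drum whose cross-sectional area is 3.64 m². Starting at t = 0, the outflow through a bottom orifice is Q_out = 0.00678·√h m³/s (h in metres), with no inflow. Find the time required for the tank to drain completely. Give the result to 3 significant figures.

A dh/dt = −Q_out = −0.00678 √h.
∫ h^(−1/2) dh = −(0.00678/A) ∫ dt, giving 2√h = 2√h₀ − (0.00678/A) t.
Set h = 0: 2√h₀ = (0.00678/A) t_empty ⇒ t_empty = 2A√h₀/0.00678.
t_empty = 2·3.64·√4.57/0.00678 = 7.2800·2.1378/0.00678 = 2295.4 s.

2300 s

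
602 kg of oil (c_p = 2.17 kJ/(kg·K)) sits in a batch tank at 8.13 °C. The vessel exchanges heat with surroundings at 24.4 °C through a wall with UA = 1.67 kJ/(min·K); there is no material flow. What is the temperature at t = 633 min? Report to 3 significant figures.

M c_p dT/dt = −UA(T − T_amb).
dT/dt = (T_ss − T)/τ with T_ss = T_amb = 24.400 °C, τ = M c_p/UA = 602·2.17/1.67 = 782.24 min.
Solution: T(t) = T_ss + (T₀ − T_ss) e^(−t/τ).
T(633) = 24.400 + (-16.270)·0.44521 = 17.156 °C.

17.2 °C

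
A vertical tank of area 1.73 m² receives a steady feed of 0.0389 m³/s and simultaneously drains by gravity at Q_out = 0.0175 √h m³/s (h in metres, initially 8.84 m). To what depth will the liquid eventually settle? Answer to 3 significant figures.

4.94 m

Mass balance (ρ constant): A dh/dt = Q_in − 0.0175 √h. At steady state dh/dt = 0:
Q_in = 0.0175 √h_ss ⇒ √h_ss = 0.0389/0.0175 = 2.2229.
h_ss = 2.2229² = 4.9411 m. (Since h₀ = 8.84 m > h_ss, the level will fall toward this value.)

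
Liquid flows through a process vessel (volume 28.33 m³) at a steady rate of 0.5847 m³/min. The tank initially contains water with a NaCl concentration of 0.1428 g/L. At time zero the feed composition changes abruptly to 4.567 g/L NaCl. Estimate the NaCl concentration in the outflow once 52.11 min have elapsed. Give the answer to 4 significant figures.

Transient balance on the dissolved component: V dC/dt = Q(C_in − C).
So dC/dt = (C_in − C)/τ with τ = V/Q = 28.33/0.5847 = 48.4522 min.
C approaches C_in exponentially: C(t) = C_in + (C₀ − C_in) e^(−t/τ).
C(52.11) = 4.567 + (0.1428 − 4.567)·e^(−52.11/48.4522) = 4.567 + (-4.42420)·0.341130 = 3.05777 g/L.

3.058 g/L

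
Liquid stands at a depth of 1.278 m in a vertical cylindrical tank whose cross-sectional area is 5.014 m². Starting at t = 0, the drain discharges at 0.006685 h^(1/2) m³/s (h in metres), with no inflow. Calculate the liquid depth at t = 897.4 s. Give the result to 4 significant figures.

With no inflow, A dh/dt = −0.006685 √h.
∫ h^(−1/2) dh = −(0.006685/A) ∫ dt, giving 2√h = 2√h₀ − (0.006685/A) t.
√h = √1.278 − 0.006685·897.4/(2·5.014) = 1.13049 − 0.598237 = 0.532250.
h = 0.532250² = 0.283290 m.

0.2833 m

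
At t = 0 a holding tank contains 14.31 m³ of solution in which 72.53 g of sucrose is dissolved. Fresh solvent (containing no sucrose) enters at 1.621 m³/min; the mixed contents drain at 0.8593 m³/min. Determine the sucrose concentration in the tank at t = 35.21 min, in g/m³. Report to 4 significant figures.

Let m(t) be the amount of sucrose. Volume: V(t) = V₀ + (Q_in − Q_out) t = 14.31 + 0.761700 t; V(35.21) = 41.1295 m³.
Species balance (pure solvent in): dm/dt = −Q_out · m/V(t).
Separate: dm/m = −Q_out dt/V(t) ⇒ ln(m/m₀) = −(Q_out/(Q_in−Q_out)) ln(V/V₀).
m = m₀ (V₀/V)^(Q_out/(Q_in−Q_out)) = 72.53 × (14.31/41.1295)^(1.12813) = 22.0421 g.
C = m/V = 22.0421/41.1295 = 0.535920 g/m³.

0.5359 g/m³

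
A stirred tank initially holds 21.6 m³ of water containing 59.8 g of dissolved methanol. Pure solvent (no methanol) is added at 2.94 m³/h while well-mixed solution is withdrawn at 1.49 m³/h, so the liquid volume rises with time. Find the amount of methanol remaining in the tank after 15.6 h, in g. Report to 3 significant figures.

Total volume: dV/dt = Q_in − Q_out = 1.4500 m³/h, so V(t) = 21.6 + 1.4500 t and V(15.6) = 44.220 m³.
Species balance (pure solvent in): dm/dt = −Q_out · m/V(t).
Separate: dm/m = −Q_out dt/V(t) ⇒ ln(m/m₀) = −(Q_out/(Q_in−Q_out)) ln(V/V₀).
m = m₀ (V₀/V)^(Q_out/(Q_in−Q_out)) = 59.8 × (21.6/44.220)^(1.0276) = 28.639 g.

28.6 g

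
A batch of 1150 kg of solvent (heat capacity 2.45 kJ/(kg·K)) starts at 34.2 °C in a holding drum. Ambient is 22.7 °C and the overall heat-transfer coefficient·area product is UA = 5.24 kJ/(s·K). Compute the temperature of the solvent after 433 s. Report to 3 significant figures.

Lumped-capacitance energy balance: M c_p dT/dt = UA(T_amb − T).
dT/dt = (T_ss − T)/τ with T_ss = T_amb = 22.700 °C, τ = M c_p/UA = 1150·2.45/5.24 = 537.69 s.
T approaches T_ss exponentially: T(t) = T_ss + (T₀ − T_ss) e^(−t/τ).
T(433) = 22.700 + (11.500)·0.44696 = 27.840 °C.

27.8 °C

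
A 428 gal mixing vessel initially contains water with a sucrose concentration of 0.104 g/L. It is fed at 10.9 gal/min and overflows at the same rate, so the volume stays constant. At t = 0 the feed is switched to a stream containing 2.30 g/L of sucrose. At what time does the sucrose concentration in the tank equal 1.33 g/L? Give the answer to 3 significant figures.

Species balance: V dC/dt = Q(C_in − C) ⇒ τ = V/Q = 39.266 min.
C(t) = C_in + (C₀ − C_in) e^(−t/τ). Set C = 1.33 and solve for t:
e^(−t/τ) = (C − C_in)/(C₀ − C_in) = (1.33 − 2.30)/(0.104 − 2.30) = 0.44171
t = −τ ln(…) = 39.266 × 0.81710 = 32.084 min.

32.1 min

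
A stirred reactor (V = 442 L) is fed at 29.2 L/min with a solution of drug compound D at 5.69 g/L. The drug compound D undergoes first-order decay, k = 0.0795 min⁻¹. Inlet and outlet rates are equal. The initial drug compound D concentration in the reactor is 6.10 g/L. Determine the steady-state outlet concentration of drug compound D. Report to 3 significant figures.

2.58 g/L

Accumulation = in − out − consumed: V dC/dt = Q C_in − Q C − k V C.
At steady state: 0 = Q C_in − (Q + kV) C_ss, so C_ss = Q C_in/(Q + kV).
C_ss = 29.2·5.69/(29.2 + 0.0795·442) = 166.15/64.339 = 2.5824 g/L.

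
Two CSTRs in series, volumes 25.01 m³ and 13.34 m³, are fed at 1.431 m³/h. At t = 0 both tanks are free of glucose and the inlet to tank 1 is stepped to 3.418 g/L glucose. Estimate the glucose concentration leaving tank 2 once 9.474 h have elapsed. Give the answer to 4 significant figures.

0.5723 g/L

Time constants: τᵢ = Vᵢ/Q for each well-mixed tank.
τ₁ = 25.01/1.431 = 17.4773 h; τ₂ = 13.34/1.431 = 9.32215 h.
Tank 1: C₁ = C_in(1 − e^(−t/τ₁)). Tank 2 (τ₁ ≠ τ₂): C₂ = C_in[1 − (τ₁ e^(−t/τ₁) − τ₂ e^(−t/τ₂))/(τ₁ − τ₂)].
At t = 9.474: e^(−t/τ₁) = 0.581540, e^(−t/τ₂) = 0.361936.
C₂ = 3.418·[1 − (17.4773·0.581540 − 9.32215·0.361936)/(8.15514)] = 3.418·0.167429 = 0.572273 g/L.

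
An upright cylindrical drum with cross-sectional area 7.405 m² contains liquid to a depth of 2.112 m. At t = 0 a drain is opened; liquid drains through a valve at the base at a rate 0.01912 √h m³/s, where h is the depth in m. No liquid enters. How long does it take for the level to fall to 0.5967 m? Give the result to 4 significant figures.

A dh/dt = −Q_out = −0.01912 √h.
Separate and integrate: 2(√h − √h₀) = −(0.01912/A) t.
t = 2A(√h₀ − √h)/0.01912 = 2·7.405·(√2.112 − √0.5967)/0.01912
  = 14.8100 × (1.45327 − 0.772464) / 0.01912 = 527.342 s.

527.3 s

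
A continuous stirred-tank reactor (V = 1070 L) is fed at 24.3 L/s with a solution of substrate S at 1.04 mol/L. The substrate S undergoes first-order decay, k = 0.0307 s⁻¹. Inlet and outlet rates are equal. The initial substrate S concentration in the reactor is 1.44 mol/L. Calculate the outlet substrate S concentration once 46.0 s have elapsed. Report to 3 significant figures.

Accumulation = in − out − consumed: V dC/dt = Q C_in − Q C − k V C.
This is linear with rate a = Q/V + k = 0.053410 s⁻¹.
C_ss = Q C_in/(Q + kV) = 0.44221 mol/L; C(t) = C_ss + (C₀ − C_ss) e^(−a t).
C(46.0) = 0.44221 + (0.99779)·e^(−0.053410·46.0) = 0.44221 + (0.99779)·0.085703 = 0.52773 mol/L.

0.528 mol/L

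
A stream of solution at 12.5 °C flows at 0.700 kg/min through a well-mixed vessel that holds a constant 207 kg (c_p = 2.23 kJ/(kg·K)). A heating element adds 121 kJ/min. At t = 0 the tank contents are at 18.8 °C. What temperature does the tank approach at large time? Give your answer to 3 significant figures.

90.0 °C

M c_p dT/dt = ṁ c_p (T_in − T) + Q̇.
At steady state dT/dt = 0 ⇒ T_ss = T_in + Q̇/(ṁ c_p) = 12.5 + 121/(0.700·2.23) = 90.014 °C.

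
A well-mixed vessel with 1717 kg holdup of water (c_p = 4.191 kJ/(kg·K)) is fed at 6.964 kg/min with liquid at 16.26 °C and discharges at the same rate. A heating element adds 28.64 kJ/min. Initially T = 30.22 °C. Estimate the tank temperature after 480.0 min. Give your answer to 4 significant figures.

First-law balance (no shaft work): M c_p dT/dt = ṁ c_p (T_in − T) + 28.64.
τ = M/ṁ = 246.554 min; T_ss = T_in + Q̇/(ṁ c_p) = 16.26 + 28.64/(6.964·4.191) = 17.2413 °C.
Integrating: T(t) = T_ss + (T₀ − T_ss) e^(−t/τ).
T(480.0) = 17.2413 + (12.9787)·e^(−480.0/246.554) = 17.2413 + (12.9787)·0.142725 = 19.0937 °C.

19.09 °C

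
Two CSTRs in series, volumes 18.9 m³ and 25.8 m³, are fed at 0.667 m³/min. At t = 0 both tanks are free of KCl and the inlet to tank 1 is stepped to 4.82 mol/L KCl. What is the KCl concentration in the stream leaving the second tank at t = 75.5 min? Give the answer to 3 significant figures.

3.18 mol/L

Species balance on tank i: dCᵢ/dt = (Cᵢ₋₁ − Cᵢ)/τᵢ with τᵢ = Vᵢ/Q.
τ₁ = 18.9/0.667 = 28.336 min; τ₂ = 25.8/0.667 = 38.681 min.
Solving the cascade with C₁(0)=C₂(0)=0 gives C₂(t) = C_in[1 − (τ₁ e^(−t/τ₁) − τ₂ e^(−t/τ₂))/(τ₁ − τ₂)].
At t = 75.5: e^(−t/τ₁) = 0.069636, e^(−t/τ₂) = 0.14201.
C₂ = 4.82·[1 − (28.336·0.069636 − 38.681·0.14201)/(-10.345)] = 4.82·0.65976 = 3.1800 mol/L.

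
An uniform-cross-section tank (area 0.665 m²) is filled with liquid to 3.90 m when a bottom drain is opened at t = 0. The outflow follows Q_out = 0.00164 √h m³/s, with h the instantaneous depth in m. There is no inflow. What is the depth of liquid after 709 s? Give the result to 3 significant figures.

With no inflow, A dh/dt = −0.00164 √h.
This is separable: 2 d(√h)/dt = −0.00164/A, so √h = √h₀ − (0.00164/(2A)) t.
√h = √3.90 − 0.00164·709/(2·0.665) = 1.9748 − 0.87426 = 1.1006.
h = 1.1006² = 1.2113 m.

1.21 m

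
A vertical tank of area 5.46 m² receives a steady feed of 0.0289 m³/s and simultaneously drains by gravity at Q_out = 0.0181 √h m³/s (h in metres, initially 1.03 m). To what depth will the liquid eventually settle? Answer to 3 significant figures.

2.55 m

A dh/dt = Q_in − 0.0181 √h. Steady state requires inflow = outflow:
Q_in = 0.0181 √h_ss ⇒ √h_ss = 0.0289/0.0181 = 1.5967.
h_ss = 1.5967² = 2.5494 m. (Since h₀ = 1.03 m < h_ss, the level will rise toward this value.)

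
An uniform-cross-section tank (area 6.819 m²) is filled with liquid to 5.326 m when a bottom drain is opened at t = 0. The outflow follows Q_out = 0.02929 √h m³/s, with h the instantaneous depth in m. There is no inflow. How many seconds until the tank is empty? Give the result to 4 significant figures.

1075 s

With no inflow, A dh/dt = −0.02929 √h.
∫ h^(−1/2) dh = −(0.02929/A) ∫ dt, giving 2√h = 2√h₀ − (0.02929/A) t.
Tank is empty when √h = 0: t_empty = 2A√h₀/0.02929.
t_empty = 2·6.819·√5.326/0.02929 = 13.6380·2.30781/0.02929 = 1074.56 s.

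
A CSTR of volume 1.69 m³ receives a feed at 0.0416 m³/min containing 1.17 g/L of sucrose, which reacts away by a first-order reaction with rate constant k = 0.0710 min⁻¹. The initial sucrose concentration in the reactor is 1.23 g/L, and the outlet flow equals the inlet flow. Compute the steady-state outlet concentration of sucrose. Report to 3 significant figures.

0.301 g/L

V dC/dt = Q(C_in − C) − k V C.
At steady state: 0 = Q C_in − (Q + kV) C_ss, so C_ss = Q C_in/(Q + kV).
C_ss = 0.0416·1.17/(0.0416 + 0.0710·1.69) = 0.048672/0.16159 = 0.30121 g/L.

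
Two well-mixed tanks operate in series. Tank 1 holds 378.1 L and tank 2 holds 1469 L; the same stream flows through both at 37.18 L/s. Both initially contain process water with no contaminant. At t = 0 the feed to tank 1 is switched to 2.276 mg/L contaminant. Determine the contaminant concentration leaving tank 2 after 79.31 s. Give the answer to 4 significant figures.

1.865 mg/L

Time constants: τᵢ = Vᵢ/Q for each well-mixed tank.
τ₁ = 378.1/37.18 = 10.1694 s; τ₂ = 1469/37.18 = 39.5105 s.
Tank 1: C₁ = C_in(1 − e^(−t/τ₁)). Tank 2 (τ₁ ≠ τ₂): C₂ = C_in[1 − (τ₁ e^(−t/τ₁) − τ₂ e^(−t/τ₂))/(τ₁ − τ₂)].
At t = 79.31: e^(−t/τ₁) = 0.000410206, e^(−t/τ₂) = 0.134349.
C₂ = 2.276·[1 − (10.1694·0.000410206 − 39.5105·0.134349)/(-29.3410)] = 2.276·0.819229 = 1.86456 mg/L.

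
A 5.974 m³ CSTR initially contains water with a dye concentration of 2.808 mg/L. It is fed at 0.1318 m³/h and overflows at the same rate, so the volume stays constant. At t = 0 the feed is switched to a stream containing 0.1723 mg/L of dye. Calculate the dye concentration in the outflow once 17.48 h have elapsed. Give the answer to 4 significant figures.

1.965 mg/L

Unsteady species balance (constant V, well mixed): V dC/dt = Q(C_in − C).
Rewrite as dC/dt + C/τ = C_in/τ, τ = V/Q = 45.3263 h.
Solution: C(t) = C_in + (C₀ − C_in) e^(−t/τ).
C(17.48) = 0.1723 + (2.808 − 0.1723)·e^(−17.48/45.3263) = 0.1723 + (2.63570)·0.680010 = 1.96460 mg/L.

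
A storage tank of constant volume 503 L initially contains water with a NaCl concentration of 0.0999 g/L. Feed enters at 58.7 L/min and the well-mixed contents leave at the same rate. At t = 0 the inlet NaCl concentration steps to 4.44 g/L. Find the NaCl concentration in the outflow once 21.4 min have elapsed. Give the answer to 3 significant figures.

Species balance on the tank: V dC/dt = Q(C_in − C).
Time constant τ = V/Q = 503/58.7 = 8.5690 min.
C approaches C_in exponentially: C(t) = C_in + (C₀ − C_in) e^(−t/τ).
C(21.4) = 4.44 + (0.0999 − 4.44)·e^(−21.4/8.5690) = 4.44 + (-4.3401)·0.082301 = 4.0828 g/L.

4.08 g/L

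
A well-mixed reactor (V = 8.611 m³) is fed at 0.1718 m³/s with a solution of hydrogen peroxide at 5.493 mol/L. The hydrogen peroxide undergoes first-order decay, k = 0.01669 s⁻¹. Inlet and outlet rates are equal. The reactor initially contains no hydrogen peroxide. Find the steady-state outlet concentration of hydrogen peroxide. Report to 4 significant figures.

2.991 mol/L

Accumulation = in − out − consumed: V dC/dt = Q C_in − Q C − k V C.
Steady state (dC/dt = 0): C_ss = Q C_in/(Q + kV) = C_in/(1 + kV/Q).
C_ss = 0.1718·5.493/(0.1718 + 0.01669·8.611) = 0.943697/0.315518 = 2.99095 mol/L.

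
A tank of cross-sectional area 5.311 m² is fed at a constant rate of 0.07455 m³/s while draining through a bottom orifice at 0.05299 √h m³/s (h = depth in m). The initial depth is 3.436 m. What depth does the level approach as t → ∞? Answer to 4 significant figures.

A dh/dt = Q_in − 0.05299 √h. Steady state requires inflow = outflow:
Q_in = 0.05299 √h_ss ⇒ √h_ss = 0.07455/0.05299 = 1.40687.
h_ss = 1.40687² = 1.97928 m. (Since h₀ = 3.436 m > h_ss, the level will fall toward this value.)

1.979 m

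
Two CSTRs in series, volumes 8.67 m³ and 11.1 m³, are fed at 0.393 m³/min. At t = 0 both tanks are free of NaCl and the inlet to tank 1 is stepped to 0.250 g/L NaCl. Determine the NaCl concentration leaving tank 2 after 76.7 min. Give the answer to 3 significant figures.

0.202 g/L

Time constants: τᵢ = Vᵢ/Q for each well-mixed tank.
τ₁ = 8.67/0.393 = 22.061 min; τ₂ = 11.1/0.393 = 28.244 min.
Tank 1: C₁ = C_in(1 − e^(−t/τ₁)). Tank 2 (τ₁ ≠ τ₂): C₂ = C_in[1 − (τ₁ e^(−t/τ₁) − τ₂ e^(−t/τ₂))/(τ₁ − τ₂)].
At t = 76.7: e^(−t/τ₁) = 0.030909, e^(−t/τ₂) = 0.066166.
C₂ = 0.250·[1 − (22.061·0.030909 − 28.244·0.066166)/(-6.1832)] = 0.250·0.80804 = 0.20201 g/L.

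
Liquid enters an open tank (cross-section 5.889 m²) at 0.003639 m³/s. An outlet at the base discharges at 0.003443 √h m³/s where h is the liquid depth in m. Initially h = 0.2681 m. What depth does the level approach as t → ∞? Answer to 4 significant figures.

1.117 m

Unsteady balance on liquid volume: A dh/dt = Q_in − 0.003443 √h. At steady state dh/dt = 0:
Q_in = 0.003443 √h_ss ⇒ √h_ss = 0.003639/0.003443 = 1.05693.
h_ss = 1.05693² = 1.11709 m. (Since h₀ = 0.2681 m < h_ss, the level will rise toward this value.)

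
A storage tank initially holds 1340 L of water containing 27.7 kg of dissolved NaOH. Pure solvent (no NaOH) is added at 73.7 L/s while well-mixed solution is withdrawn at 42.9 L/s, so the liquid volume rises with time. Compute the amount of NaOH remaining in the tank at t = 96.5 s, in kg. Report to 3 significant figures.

Let m(t) be the amount of NaOH. Volume: V(t) = V₀ + (Q_in − Q_out) t = 1340 + 30.800 t; V(96.5) = 4312.2 L.
Species balance (pure solvent in): dm/dt = −Q_out · m/V(t).
dm/m = −Q_out dt/(V₀ + 30.800 t); integrating gives ln(m/m₀) = −(Q_out/(Q_in−Q_out)) ln(V/V₀).
m = m₀ (V₀/V)^(Q_out/(Q_in−Q_out)) = 27.7 × (1340/4312.2)^(1.3929) = 5.4384 kg.

5.44 kg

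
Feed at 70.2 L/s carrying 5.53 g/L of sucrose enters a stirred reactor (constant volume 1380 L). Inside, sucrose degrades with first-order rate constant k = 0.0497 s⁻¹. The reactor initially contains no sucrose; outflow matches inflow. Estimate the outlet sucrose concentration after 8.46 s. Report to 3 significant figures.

1.60 g/L

Species balance: V dC/dt = Q C_in − Q C − k V C.
dC/dt = (Q/V) C_in − (Q/V + k) C; effective rate a = Q/V + k = 0.050870 + 0.0497 = 0.10057 s⁻¹.
C_ss = Q C_in/(Q + kV) = 2.7972 g/L; C(t) = C_ss + (C₀ − C_ss) e^(−a t).
C(8.46) = 2.7972 + (-2.7972)·e^(−0.10057·8.46) = 2.7972 + (-2.7972)·0.42707 = 1.6026 g/L.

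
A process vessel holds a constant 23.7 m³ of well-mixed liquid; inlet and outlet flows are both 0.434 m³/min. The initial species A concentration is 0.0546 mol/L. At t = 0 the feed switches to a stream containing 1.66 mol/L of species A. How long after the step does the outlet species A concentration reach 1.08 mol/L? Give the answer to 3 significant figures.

55.6 min

Species balance: V dC/dt = Q(C_in − C) ⇒ τ = V/Q = 54.608 min.
C(t) = C_in + (C₀ − C_in) e^(−t/τ). Set C = 1.08 and solve for t:
e^(−t/τ) = (C − C_in)/(C₀ − C_in) = (1.08 − 1.66)/(0.0546 − 1.66) = 0.36128
t = −τ ln(…) = 54.608 × 1.0181 = 55.597 min.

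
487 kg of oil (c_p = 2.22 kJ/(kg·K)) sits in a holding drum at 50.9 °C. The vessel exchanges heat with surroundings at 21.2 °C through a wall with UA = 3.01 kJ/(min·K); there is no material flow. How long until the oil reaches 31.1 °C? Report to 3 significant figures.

Lumped-capacitance energy balance: M c_p dT/dt = UA(T_amb − T).
τ = M c_p/UA = 359.18 min; T_ss = T_amb = 21.200 °C.
T(t) = T_ss + (T₀ − T_ss)e^(−t/τ); set T = 31.1:
t = −τ ln[(T − T_ss)/(T₀ − T_ss)] = −359.18 · ln(0.33333) = 394.60 min.

395 min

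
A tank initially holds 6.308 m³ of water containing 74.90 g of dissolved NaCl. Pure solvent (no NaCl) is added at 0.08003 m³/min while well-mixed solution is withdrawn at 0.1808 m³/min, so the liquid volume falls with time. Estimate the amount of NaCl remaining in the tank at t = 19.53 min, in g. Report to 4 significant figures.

Total volume: dV/dt = Q_in − Q_out = -0.100770 m³/min, so V(t) = 6.308 − 0.100770 t and V(19.53) = 4.33996 m³.
No NaCl enters, so dm/dt = −Q_out · (m/V).
Separate: dm/m = −Q_out dt/V(t) ⇒ ln(m/m₀) = −(Q_out/(Q_in−Q_out)) ln(V/V₀).
m = m₀ (V₀/V)^(Q_out/(Q_in−Q_out)) = 74.90 × (6.308/4.33996)^(-1.79418) = 38.2909 g.

38.29 g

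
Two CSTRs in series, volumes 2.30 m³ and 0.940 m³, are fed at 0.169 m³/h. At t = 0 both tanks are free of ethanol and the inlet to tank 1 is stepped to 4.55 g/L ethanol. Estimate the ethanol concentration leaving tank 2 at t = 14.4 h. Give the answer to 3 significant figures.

Time constants: τᵢ = Vᵢ/Q for each well-mixed tank.
τ₁ = 2.30/0.169 = 13.609 h; τ₂ = 0.940/0.169 = 5.5621 h.
Tank 1: C₁ = C_in(1 − e^(−t/τ₁)). Tank 2 (τ₁ ≠ τ₂): C₂ = C_in[1 − (τ₁ e^(−t/τ₁) − τ₂ e^(−t/τ₂))/(τ₁ − τ₂)].
At t = 14.4: e^(−t/τ₁) = 0.34712, e^(−t/τ₂) = 0.075100.
C₂ = 4.55·[1 − (13.609·0.34712 − 5.5621·0.075100)/(8.0473)] = 4.55·0.46487 = 2.1151 g/L.

2.12 g/L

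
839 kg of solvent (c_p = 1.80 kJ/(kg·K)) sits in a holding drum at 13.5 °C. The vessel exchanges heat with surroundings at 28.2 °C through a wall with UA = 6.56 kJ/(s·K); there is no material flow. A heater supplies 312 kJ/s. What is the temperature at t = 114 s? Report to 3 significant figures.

37.8 °C

Lumped-capacitance energy balance: M c_p dT/dt = UA(T_amb − T) + Q̇.
dT/dt = (T_ss − T)/τ with T_ss = T_amb + Q̇/UA = 28.2 + 312/6.56 = 75.761 °C, τ = M c_p/UA = 839·1.80/6.56 = 230.21 s.
T approaches T_ss exponentially: T(t) = T_ss + (T₀ − T_ss) e^(−t/τ).
T(114) = 75.761 + (-62.261)·0.60945 = 37.816 °C.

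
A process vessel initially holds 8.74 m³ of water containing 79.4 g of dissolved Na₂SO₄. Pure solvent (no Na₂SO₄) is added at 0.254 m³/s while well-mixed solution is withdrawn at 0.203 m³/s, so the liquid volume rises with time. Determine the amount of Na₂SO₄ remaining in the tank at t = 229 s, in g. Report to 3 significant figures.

Total volume: dV/dt = Q_in − Q_out = 0.051000 m³/s, so V(t) = 8.74 + 0.051000 t and V(229) = 20.419 m³.
No Na₂SO₄ enters, so dm/dt = −Q_out · (m/V).
dm/m = −Q_out dt/(V₀ + 0.051000 t); integrating gives ln(m/m₀) = −(Q_out/(Q_in−Q_out)) ln(V/V₀).
m = m₀ (V₀/V)^(Q_out/(Q_in−Q_out)) = 79.4 × (8.74/20.419)^(3.9804) = 2.7099 g.

2.71 g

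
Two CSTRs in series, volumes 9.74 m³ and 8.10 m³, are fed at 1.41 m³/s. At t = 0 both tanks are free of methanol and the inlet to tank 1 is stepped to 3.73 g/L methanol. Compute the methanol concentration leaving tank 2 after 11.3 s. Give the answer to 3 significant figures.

1.99 g/L

Each tank obeys Vᵢ dCᵢ/dt = Q(Cᵢ₋₁ − Cᵢ), so τᵢ = Vᵢ/Q.
τ₁ = 9.74/1.41 = 6.9078 s; τ₂ = 8.10/1.41 = 5.7447 s.
Tank 1: C₁ = C_in(1 − e^(−t/τ₁)). Tank 2 (τ₁ ≠ τ₂): C₂ = C_in[1 − (τ₁ e^(−t/τ₁) − τ₂ e^(−t/τ₂))/(τ₁ − τ₂)].
At t = 11.3: e^(−t/τ₁) = 0.19479, e^(−t/τ₂) = 0.13987.
C₂ = 3.73·[1 − (6.9078·0.19479 − 5.7447·0.13987)/(1.1631)] = 3.73·0.53396 = 1.9917 g/L.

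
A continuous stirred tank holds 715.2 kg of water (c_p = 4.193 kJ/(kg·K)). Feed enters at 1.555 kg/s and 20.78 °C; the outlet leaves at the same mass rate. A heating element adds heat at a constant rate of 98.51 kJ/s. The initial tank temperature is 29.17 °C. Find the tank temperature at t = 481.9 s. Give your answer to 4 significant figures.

Unsteady energy balance on the tank contents: M c_p dT/dt = ṁ c_p (T_in − T) + 98.51.
Rearrange: dT/dt = (T_ss − T)/τ with τ = M/ṁ = 459.936 s and T_ss = T_in + Q̇/(ṁ c_p) = 35.8886 °C.
Integrating: T(t) = T_ss + (T₀ − T_ss) e^(−t/τ).
T(481.9) = 35.8886 + (-6.71863)·e^(−481.9/459.936) = 35.8886 + (-6.71863)·0.350724 = 33.5322 °C.

33.53 °C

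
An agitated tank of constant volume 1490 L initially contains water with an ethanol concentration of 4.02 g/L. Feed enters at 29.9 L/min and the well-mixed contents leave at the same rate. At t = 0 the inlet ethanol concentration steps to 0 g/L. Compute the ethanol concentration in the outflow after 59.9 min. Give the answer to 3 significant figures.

Accumulation = in − out for the solute gives V dC/dt = Q(C_in − C).
Rewrite as dC/dt + C/τ = C_in/τ, τ = V/Q = 49.833 min.
Solution: C(t) = C_in + (C₀ − C_in) e^(−t/τ).
C(59.9) = 0 + (4.02 − 0)·e^(−59.9/49.833) = 0 + (4.0200)·0.30059 = 1.2084 g/L.

1.21 g/L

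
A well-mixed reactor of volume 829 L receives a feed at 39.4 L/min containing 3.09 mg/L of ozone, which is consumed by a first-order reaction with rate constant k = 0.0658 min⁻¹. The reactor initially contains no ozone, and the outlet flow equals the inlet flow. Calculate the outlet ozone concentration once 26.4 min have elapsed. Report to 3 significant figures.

Species balance: V dC/dt = Q C_in − Q C − k V C.
dC/dt = (Q/V) C_in − (Q/V + k) C; effective rate a = Q/V + k = 0.047527 + 0.0658 = 0.11333 min⁻¹.
C_ss = Q C_in/(Q + kV) = 1.2959 mg/L; C(t) = C_ss + (C₀ − C_ss) e^(−a t).
C(26.4) = 1.2959 + (-1.2959)·e^(−0.11333·26.4) = 1.2959 + (-1.2959)·0.050195 = 1.2308 mg/L.

1.23 mg/L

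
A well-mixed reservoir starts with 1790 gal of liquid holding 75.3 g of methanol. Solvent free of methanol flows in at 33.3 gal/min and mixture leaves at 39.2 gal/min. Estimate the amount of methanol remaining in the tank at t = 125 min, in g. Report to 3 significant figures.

Let m(t) be the amount of methanol. Volume: V(t) = V₀ + (Q_in − Q_out) t = 1790 − 5.9000 t; V(125) = 1052.5 gal.
Species balance (pure solvent in): dm/dt = −Q_out · m/V(t).
Separate: dm/m = −Q_out dt/V(t) ⇒ ln(m/m₀) = −(Q_out/(Q_in−Q_out)) ln(V/V₀).
m = m₀ (V₀/V)^(Q_out/(Q_in−Q_out)) = 75.3 × (1790/1052.5)^(-6.6441) = 2.2104 g.

2.21 g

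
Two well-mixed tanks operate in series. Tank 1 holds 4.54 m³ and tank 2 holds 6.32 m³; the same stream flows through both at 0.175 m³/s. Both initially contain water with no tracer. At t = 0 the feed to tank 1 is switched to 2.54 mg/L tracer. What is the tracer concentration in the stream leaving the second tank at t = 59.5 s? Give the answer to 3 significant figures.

1.46 mg/L

Time constants: τᵢ = Vᵢ/Q for each well-mixed tank.
τ₁ = 4.54/0.175 = 25.943 s; τ₂ = 6.32/0.175 = 36.114 s.
Solving the cascade with C₁(0)=C₂(0)=0 gives C₂(t) = C_in[1 − (τ₁ e^(−t/τ₁) − τ₂ e^(−t/τ₂))/(τ₁ − τ₂)].
At t = 59.5: e^(−t/τ₁) = 0.10091, e^(−t/τ₂) = 0.19252.
C₂ = 2.54·[1 − (25.943·0.10091 − 36.114·0.19252)/(-10.171)] = 2.54·0.57382 = 1.4575 mg/L.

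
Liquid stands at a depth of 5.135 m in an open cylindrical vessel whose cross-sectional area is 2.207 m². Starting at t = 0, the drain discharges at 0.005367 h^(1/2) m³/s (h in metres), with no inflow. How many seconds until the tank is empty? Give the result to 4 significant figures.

Mass balance (ρ constant): A dh/dt = −0.005367 √h.
∫ h^(−1/2) dh = −(0.005367/A) ∫ dt, giving 2√h = 2√h₀ − (0.005367/A) t.
Tank is empty when √h = 0: t_empty = 2A√h₀/0.005367.
t_empty = 2·2.207·√5.135/0.005367 = 4.41400·2.26605/0.005367 = 1863.68 s.

1864 s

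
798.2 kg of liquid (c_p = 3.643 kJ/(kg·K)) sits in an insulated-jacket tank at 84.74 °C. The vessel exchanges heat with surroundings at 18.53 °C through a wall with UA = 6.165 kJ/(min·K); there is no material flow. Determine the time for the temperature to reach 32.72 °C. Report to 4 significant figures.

Unsteady energy balance on the tank contents: M c_p dT/dt = −UA(T − T_amb).
τ = M c_p/UA = 471.670 min; T_ss = T_amb = 18.5300 °C.
T(t) = T_ss + (T₀ − T_ss)e^(−t/τ); set T = 32.72:
t = −τ ln[(T − T_ss)/(T₀ − T_ss)] = −471.670 · ln(0.214318) = 726.510 min.

726.5 min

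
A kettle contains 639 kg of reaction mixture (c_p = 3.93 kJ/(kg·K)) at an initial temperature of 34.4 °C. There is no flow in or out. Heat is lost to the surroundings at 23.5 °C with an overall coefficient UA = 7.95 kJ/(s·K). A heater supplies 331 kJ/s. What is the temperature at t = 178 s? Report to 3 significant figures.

47.6 °C

Lumped-capacitance energy balance: M c_p dT/dt = UA(T_amb − T) + Q̇.
dT/dt = (T_ss − T)/τ with T_ss = T_amb + Q̇/UA = 23.5 + 331/7.95 = 65.135 °C, τ = M c_p/UA = 639·3.93/7.95 = 315.88 s.
Solution: T(t) = T_ss + (T₀ − T_ss) e^(−t/τ).
T(178) = 65.135 + (-30.735)·0.56921 = 47.640 °C.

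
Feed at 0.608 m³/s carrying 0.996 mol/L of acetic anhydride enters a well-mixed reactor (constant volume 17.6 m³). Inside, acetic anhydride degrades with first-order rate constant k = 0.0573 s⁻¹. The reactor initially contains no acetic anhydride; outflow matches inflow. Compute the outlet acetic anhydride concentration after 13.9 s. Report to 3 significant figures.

Species balance: V dC/dt = Q C_in − Q C − k V C.
dC/dt = (Q/V) C_in − (Q/V + k) C; effective rate a = Q/V + k = 0.034545 + 0.0573 = 0.091845 s⁻¹.
C_ss = Q C_in/(Q + kV) = 0.37462 mol/L; C(t) = C_ss + (C₀ − C_ss) e^(−a t).
C(13.9) = 0.37462 + (-0.37462)·e^(−0.091845·13.9) = 0.37462 + (-0.37462)·0.27897 = 0.27011 mol/L.

0.270 mol/L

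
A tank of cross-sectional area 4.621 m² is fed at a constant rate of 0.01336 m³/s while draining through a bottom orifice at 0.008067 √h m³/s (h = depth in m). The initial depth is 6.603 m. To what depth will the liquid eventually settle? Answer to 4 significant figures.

Accumulation of liquid (constant cross-section A): A dh/dt = Q_in − 0.008067 √h. At steady state dh/dt = 0:
Q_in = 0.008067 √h_ss ⇒ √h_ss = 0.01336/0.008067 = 1.65613.
h_ss = 1.65613² = 2.74277 m. (Since h₀ = 6.603 m > h_ss, the level will fall toward this value.)

2.743 m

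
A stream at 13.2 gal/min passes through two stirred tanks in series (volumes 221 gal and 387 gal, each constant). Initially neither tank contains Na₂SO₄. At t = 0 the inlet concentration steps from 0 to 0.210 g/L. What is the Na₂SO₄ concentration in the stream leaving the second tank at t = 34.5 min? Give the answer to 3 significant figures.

Species balance on tank i: dCᵢ/dt = (Cᵢ₋₁ − Cᵢ)/τᵢ with τᵢ = Vᵢ/Q.
τ₁ = 221/13.2 = 16.742 min; τ₂ = 387/13.2 = 29.318 min.
Tank 1: C₁ = C_in(1 − e^(−t/τ₁)). Tank 2 (τ₁ ≠ τ₂): C₂ = C_in[1 − (τ₁ e^(−t/τ₁) − τ₂ e^(−t/τ₂))/(τ₁ − τ₂)].
At t = 34.5: e^(−t/τ₁) = 0.12737, e^(−t/τ₂) = 0.30828.
C₂ = 0.210·[1 − (16.742·0.12737 − 29.318·0.30828)/(-12.576)] = 0.210·0.45087 = 0.094683 g/L.

0.0947 g/L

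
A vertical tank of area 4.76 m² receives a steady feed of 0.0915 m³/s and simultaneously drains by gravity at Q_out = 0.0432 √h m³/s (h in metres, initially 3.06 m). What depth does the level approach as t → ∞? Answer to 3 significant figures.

4.49 m

A dh/dt = Q_in − 0.0432 √h. Steady state requires inflow = outflow:
Q_in = 0.0432 √h_ss ⇒ √h_ss = 0.0915/0.0432 = 2.1181.
h_ss = 2.1181² = 4.4862 m. (Since h₀ = 3.06 m < h_ss, the level will rise toward this value.)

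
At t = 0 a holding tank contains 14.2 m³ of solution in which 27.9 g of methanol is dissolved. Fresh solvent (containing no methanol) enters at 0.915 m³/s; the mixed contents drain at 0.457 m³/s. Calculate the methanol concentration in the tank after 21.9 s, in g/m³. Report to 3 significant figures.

0.676 g/m³

Total volume: dV/dt = Q_in − Q_out = 0.45800 m³/s, so V(t) = 14.2 + 0.45800 t and V(21.9) = 24.230 m³.
Species balance (pure solvent in): dm/dt = −Q_out · m/V(t).
Separate: dm/m = −Q_out dt/V(t) ⇒ ln(m/m₀) = −(Q_out/(Q_in−Q_out)) ln(V/V₀).
m = m₀ (V₀/V)^(Q_out/(Q_in−Q_out)) = 27.9 × (14.2/24.230)^(0.99782) = 16.370 g.
C = m/V = 16.370/24.230 = 0.67559 g/m³.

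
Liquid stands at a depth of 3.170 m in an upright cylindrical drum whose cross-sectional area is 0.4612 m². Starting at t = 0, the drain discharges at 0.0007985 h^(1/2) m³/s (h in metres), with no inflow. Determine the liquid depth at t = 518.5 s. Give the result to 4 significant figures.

Accumulation of liquid (constant cross-section A): A dh/dt = −0.0007985 √h.
This is separable: 2 d(√h)/dt = −0.0007985/A, so √h = √h₀ − (0.0007985/(2A)) t.
√h = √3.170 − 0.0007985·518.5/(2·0.4612) = 1.78045 − 0.448853 = 1.33160.
h = 1.33160² = 1.77315 m.

1.773 m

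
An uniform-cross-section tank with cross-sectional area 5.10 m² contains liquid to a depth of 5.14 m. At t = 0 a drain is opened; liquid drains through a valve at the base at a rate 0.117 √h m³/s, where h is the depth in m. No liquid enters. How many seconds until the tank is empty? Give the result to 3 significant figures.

Accumulation of liquid (constant cross-section A): A dh/dt = −0.117 √h.
This is separable: 2 d(√h)/dt = −0.117/A, so √h = √h₀ − (0.117/(2A)) t.
Tank is empty when √h = 0: t_empty = 2A√h₀/0.117.
t_empty = 2·5.10·√5.14/0.117 = 10.200·2.2672/0.117 = 197.65 s.

198 s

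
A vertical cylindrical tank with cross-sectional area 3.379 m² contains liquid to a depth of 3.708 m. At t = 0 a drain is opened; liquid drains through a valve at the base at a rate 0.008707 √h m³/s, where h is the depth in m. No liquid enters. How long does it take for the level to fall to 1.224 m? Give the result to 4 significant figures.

635.9 s

With no inflow, A dh/dt = −0.008707 √h.
Separate and integrate: 2(√h − √h₀) = −(0.008707/A) t.
t = 2A(√h₀ − √h)/0.008707 = 2·3.379·(√3.708 − √1.224)/0.008707
  = 6.75800 × (1.92562 − 1.10635) / 0.008707 = 635.883 s.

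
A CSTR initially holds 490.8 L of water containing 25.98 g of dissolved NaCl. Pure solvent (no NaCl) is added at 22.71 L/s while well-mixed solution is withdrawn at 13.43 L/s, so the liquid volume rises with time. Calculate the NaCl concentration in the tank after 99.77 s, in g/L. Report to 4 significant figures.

Let m(t) be the amount of NaCl. Volume: V(t) = V₀ + (Q_in − Q_out) t = 490.8 + 9.28000 t; V(99.77) = 1416.67 L.
No NaCl enters, so dm/dt = −Q_out · (m/V).
Separate: dm/m = −Q_out dt/V(t) ⇒ ln(m/m₀) = −(Q_out/(Q_in−Q_out)) ln(V/V₀).
m = m₀ (V₀/V)^(Q_out/(Q_in−Q_out)) = 25.98 × (490.8/1416.67)^(1.44720) = 5.60277 g.
C = m/V = 5.60277/1416.67 = 0.00395490 g/L.

0.003955 g/L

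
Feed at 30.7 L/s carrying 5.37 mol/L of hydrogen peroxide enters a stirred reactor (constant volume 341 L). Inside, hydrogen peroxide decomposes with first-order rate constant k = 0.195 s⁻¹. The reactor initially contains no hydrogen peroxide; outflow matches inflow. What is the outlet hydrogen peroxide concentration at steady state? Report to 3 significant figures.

Species balance: V dC/dt = Q C_in − Q C − k V C.
At steady state: 0 = Q C_in − (Q + kV) C_ss, so C_ss = Q C_in/(Q + kV).
C_ss = 30.7·5.37/(30.7 + 0.195·341) = 164.86/97.195 = 1.6962 mol/L.

1.70 mol/L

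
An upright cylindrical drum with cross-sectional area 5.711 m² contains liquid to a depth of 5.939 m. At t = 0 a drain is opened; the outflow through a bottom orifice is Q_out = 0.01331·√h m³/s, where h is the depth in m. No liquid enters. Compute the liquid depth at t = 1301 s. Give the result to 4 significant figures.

0.8482 m

Mass balance (ρ constant): A dh/dt = −0.01331 √h.
∫ h^(−1/2) dh = −(0.01331/A) ∫ dt, giving 2√h = 2√h₀ − (0.01331/A) t.
√h = √5.939 − 0.01331·1301/(2·5.711) = 2.43701 − 1.51605 = 0.920958.
h = 0.920958² = 0.848163 m.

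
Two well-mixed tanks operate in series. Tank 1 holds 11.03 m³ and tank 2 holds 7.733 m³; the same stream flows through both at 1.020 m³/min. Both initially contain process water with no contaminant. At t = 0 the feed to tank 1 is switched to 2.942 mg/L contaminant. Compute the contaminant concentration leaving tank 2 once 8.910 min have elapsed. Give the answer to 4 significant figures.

Time constants: τᵢ = Vᵢ/Q for each well-mixed tank.
τ₁ = 11.03/1.020 = 10.8137 min; τ₂ = 7.733/1.020 = 7.58137 min.
Solving the cascade with C₁(0)=C₂(0)=0 gives C₂(t) = C_in[1 − (τ₁ e^(−t/τ₁) − τ₂ e^(−t/τ₂))/(τ₁ − τ₂)].
At t = 8.910: e^(−t/τ₁) = 0.438694, e^(−t/τ₂) = 0.308742.
C₂ = 2.942·[1 − (10.8137·0.438694 − 7.58137·0.308742)/(3.23235)] = 2.942·0.256508 = 0.754646 mg/L.

0.7546 mg/L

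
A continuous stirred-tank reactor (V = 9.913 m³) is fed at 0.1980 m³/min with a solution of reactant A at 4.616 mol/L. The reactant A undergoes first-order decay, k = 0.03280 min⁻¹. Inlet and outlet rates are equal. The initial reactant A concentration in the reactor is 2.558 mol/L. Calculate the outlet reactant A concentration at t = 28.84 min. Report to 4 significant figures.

1.924 mol/L

Accumulation = in − out − consumed: V dC/dt = Q C_in − Q C − k V C.
dC/dt = (Q/V) C_in − (Q/V + k) C; effective rate a = Q/V + k = 0.0199738 + 0.03280 = 0.0527738 min⁻¹.
C_ss = Q C_in/(Q + kV) = 1.74706 mol/L; C(t) = C_ss + (C₀ − C_ss) e^(−a t).
C(28.84) = 1.74706 + (0.810940)·e^(−0.0527738·28.84) = 1.74706 + (0.810940)·0.218276 = 1.92407 mol/L.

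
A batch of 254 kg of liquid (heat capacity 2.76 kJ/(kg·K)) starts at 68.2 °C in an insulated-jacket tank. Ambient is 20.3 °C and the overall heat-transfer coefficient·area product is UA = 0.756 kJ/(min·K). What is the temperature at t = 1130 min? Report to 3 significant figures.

Heat balance on the well-mixed liquid: M c_p dT/dt = −UA(T − T_amb).
dT/dt = (T_ss − T)/τ with T_ss = T_amb = 20.300 °C, τ = M c_p/UA = 254·2.76/0.756 = 927.30 min.
Integrating: T(t) = T_ss + (T₀ − T_ss) e^(−t/τ).
T(1130) = 20.300 + (47.900)·0.29565 = 34.461 °C.

34.5 °C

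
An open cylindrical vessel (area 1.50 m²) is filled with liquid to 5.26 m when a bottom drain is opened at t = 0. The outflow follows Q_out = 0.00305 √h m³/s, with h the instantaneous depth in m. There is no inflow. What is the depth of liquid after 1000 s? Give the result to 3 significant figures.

A dh/dt = −Q_out = −0.00305 √h.
This is separable: 2 d(√h)/dt = −0.00305/A, so √h = √h₀ − (0.00305/(2A)) t.
√h = √5.26 − 0.00305·1000/(2·1.50) = 2.2935 − 1.0167 = 1.2768.
h = 1.2768² = 1.6302 m.

1.63 m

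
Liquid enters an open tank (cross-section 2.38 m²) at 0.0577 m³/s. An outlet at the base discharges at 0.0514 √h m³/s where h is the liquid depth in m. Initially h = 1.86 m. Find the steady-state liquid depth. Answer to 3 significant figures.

1.26 m

A dh/dt = Q_in − 0.0514 √h. Steady state requires inflow = outflow:
Q_in = 0.0514 √h_ss ⇒ √h_ss = 0.0577/0.0514 = 1.1226.
h_ss = 1.1226² = 1.2602 m. (Since h₀ = 1.86 m > h_ss, the level will fall toward this value.)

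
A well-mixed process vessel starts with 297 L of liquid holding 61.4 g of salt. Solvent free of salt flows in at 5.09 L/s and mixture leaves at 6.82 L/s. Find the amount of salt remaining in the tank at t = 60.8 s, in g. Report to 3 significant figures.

11.0 g

Total volume: dV/dt = Q_in − Q_out = -1.7300 L/s, so V(t) = 297 − 1.7300 t and V(60.8) = 191.82 L.
Solute balance: dm/dt = 0 − Q_out C = −Q_out m/V(t).
Separate: dm/m = −Q_out dt/V(t) ⇒ ln(m/m₀) = −(Q_out/(Q_in−Q_out)) ln(V/V₀).
m = m₀ (V₀/V)^(Q_out/(Q_in−Q_out)) = 61.4 × (297/191.82)^(-3.9422) = 10.956 g.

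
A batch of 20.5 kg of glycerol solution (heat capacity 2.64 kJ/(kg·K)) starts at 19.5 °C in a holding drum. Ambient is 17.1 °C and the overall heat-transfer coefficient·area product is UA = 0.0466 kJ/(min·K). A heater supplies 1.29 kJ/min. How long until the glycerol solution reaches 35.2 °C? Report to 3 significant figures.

Unsteady energy balance on the tank contents: M c_p dT/dt = −UA(T − T_amb) + Q̇.
τ = M c_p/UA = 1161.4 min; T_ss = T_amb + Q̇/UA = 17.1 + 1.29/0.0466 = 44.782 °C.
T(t) = T_ss + (T₀ − T_ss)e^(−t/τ); set T = 35.2:
t = −τ ln[(T − T_ss)/(T₀ − T_ss)] = −1161.4 · ln(0.37901) = 1126.7 min.

1130 min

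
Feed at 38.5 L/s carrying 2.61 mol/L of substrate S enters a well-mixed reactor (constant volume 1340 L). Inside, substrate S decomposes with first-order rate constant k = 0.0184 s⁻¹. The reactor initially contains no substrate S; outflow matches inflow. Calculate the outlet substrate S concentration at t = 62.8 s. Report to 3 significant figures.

1.51 mol/L

V dC/dt = Q(C_in − C) − k V C.
This is linear with rate a = Q/V + k = 0.047131 s⁻¹.
C_ss = Q C_in/(Q + kV) = 1.5911 mol/L; C(t) = C_ss + (C₀ − C_ss) e^(−a t).
C(62.8) = 1.5911 + (-1.5911)·e^(−0.047131·62.8) = 1.5911 + (-1.5911)·0.051827 = 1.5086 mol/L.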